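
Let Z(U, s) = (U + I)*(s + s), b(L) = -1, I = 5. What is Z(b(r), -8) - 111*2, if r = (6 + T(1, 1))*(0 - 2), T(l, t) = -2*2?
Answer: -286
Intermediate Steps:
T(l, t) = -4
r = -4 (r = (6 - 4)*(0 - 2) = 2*(-2) = -4)
Z(U, s) = 2*s*(5 + U) (Z(U, s) = (U + 5)*(s + s) = (5 + U)*(2*s) = 2*s*(5 + U))
Z(b(r), -8) - 111*2 = 2*(-8)*(5 - 1) - 111*2 = 2*(-8)*4 - 222 = -64 - 222 = -286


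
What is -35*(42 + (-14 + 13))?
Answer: -1435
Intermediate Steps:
-35*(42 + (-14 + 13)) = -35*(42 - 1) = -35*41 = -1435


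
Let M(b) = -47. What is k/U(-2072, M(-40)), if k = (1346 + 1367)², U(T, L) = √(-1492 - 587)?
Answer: -7360369*I*√231/693 ≈ -1.6143e+5*I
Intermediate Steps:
U(T, L) = 3*I*√231 (U(T, L) = √(-2079) = 3*I*√231)
k = 7360369 (k = 2713² = 7360369)
k/U(-2072, M(-40)) = 7360369/((3*I*√231)) = 7360369*(-I*√231/693) = -7360369*I*√231/693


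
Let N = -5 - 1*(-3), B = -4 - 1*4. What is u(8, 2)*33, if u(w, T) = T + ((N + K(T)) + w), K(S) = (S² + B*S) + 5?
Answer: 33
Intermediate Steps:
B = -8 (B = -4 - 4 = -8)
N = -2 (N = -5 + 3 = -2)
K(S) = 5 + S² - 8*S (K(S) = (S² - 8*S) + 5 = 5 + S² - 8*S)
u(w, T) = 3 + w + T² - 7*T (u(w, T) = T + ((-2 + (5 + T² - 8*T)) + w) = T + ((3 + T² - 8*T) + w) = T + (3 + w + T² - 8*T) = 3 + w + T² - 7*T)
u(8, 2)*33 = (3 + 8 + 2² - 7*2)*33 = (3 + 8 + 4 - 14)*33 = 1*33 = 33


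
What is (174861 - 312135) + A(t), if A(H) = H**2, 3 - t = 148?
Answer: -116249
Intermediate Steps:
t = -145 (t = 3 - 1*148 = 3 - 148 = -145)
(174861 - 312135) + A(t) = (174861 - 312135) + (-145)**2 = -137274 + 21025 = -116249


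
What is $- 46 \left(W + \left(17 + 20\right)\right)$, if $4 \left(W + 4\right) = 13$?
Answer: $- \frac{3335}{2} \approx -1667.5$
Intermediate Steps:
$W = - \frac{3}{4}$ ($W = -4 + \frac{1}{4} \cdot 13 = -4 + \frac{13}{4} = - \frac{3}{4} \approx -0.75$)
$- 46 \left(W + \left(17 + 20\right)\right) = - 46 \left(- \frac{3}{4} + \left(17 + 20\right)\right) = - 46 \left(- \frac{3}{4} + 37\right) = \left(-46\right) \frac{145}{4} = - \frac{3335}{2}$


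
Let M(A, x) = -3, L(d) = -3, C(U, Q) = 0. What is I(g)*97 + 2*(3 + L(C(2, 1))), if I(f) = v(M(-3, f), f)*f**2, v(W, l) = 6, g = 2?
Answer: 2328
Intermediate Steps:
I(f) = 6*f**2
I(g)*97 + 2*(3 + L(C(2, 1))) = (6*2**2)*97 + 2*(3 - 3) = (6*4)*97 + 2*0 = 24*97 + 0 = 2328 + 0 = 2328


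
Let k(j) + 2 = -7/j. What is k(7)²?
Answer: 9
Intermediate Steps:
k(j) = -2 - 7/j
k(7)² = (-2 - 7/7)² = (-2 - 7*⅐)² = (-2 - 1)² = (-3)² = 9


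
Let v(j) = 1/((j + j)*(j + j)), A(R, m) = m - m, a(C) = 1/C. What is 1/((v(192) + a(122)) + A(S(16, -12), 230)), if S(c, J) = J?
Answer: 8994816/73789 ≈ 121.90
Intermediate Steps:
A(R, m) = 0
v(j) = 1/(4*j²) (v(j) = 1/((2*j)*(2*j)) = 1/(4*j²))
1/((v(192) + a(122)) + A(S(16, -12), 230)) = 1/(((¼)/192² + 1/122) + 0) = 1/(((¼)*(1/36864) + 1/122) + 0) = 1/((1/147456 + 1/122) + 0) = 1/(73789/8994816 + 0) = 1/(73789/8994816) = 8994816/73789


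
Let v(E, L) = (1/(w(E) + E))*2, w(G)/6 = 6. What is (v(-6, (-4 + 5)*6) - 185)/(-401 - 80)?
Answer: 2774/7215 ≈ 0.38448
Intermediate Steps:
w(G) = 36 (w(G) = 6*6 = 36)
v(E, L) = 2/(36 + E) (v(E, L) = (1/(36 + E))*2 = 2/(36 + E))
(v(-6, (-4 + 5)*6) - 185)/(-401 - 80) = (2/(36 - 6) - 185)/(-401 - 80) = (2/30 - 185)/(-481) = (2*(1/30) - 185)*(-1/481) = (1/15 - 185)*(-1/481) = -2774/15*(-1/481) = 2774/7215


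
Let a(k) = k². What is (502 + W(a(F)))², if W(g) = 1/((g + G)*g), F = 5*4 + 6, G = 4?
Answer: 53249882689128321/211305702400 ≈ 2.5200e+5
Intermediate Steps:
F = 26 (F = 20 + 6 = 26)
W(g) = 1/(g*(4 + g)) (W(g) = 1/((g + 4)*g) = 1/((4 + g)*g) = 1/(g*(4 + g)))
(502 + W(a(F)))² = (502 + 1/((26²)*(4 + 26²)))² = (502 + 1/(676*(4 + 676)))² = (502 + (1/676)/680)² = (502 + (1/676)*(1/680))² = (502 + 1/459680)² = (230759361/459680)² = 53249882689128321/211305702400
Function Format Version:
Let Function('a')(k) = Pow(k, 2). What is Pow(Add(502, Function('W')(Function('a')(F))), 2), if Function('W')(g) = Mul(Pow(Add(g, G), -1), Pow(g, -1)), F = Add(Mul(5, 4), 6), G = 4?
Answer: Rational(53249882689128321, 211305702400) ≈ 2.5200e+5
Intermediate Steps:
F = 26 (F = Add(20, 6) = 26)
Function('W')(g) = Mul(Pow(g, -1), Pow(Add(4, g), -1)) (Function('W')(g) = Mul(Pow(Add(g, 4), -1), Pow(g, -1)) = Mul(Pow(Add(4, g), -1), Pow(g, -1)) = Mul(Pow(g, -1), Pow(Add(4, g), -1)))
Pow(Add(502, Function('W')(Function('a')(F))), 2) = Pow(Add(502, Mul(Pow(Pow(26, 2), -1), Pow(Add(4, Pow(26, 2)), -1))), 2) = Pow(Add(502, Mul(Pow(676, -1), Pow(Add(4, 676), -1))), 2) = Pow(Add(502, Mul(Rational(1, 676), Pow(680, -1))), 2) = Pow(Add(502, Mul(Rational(1, 676), Rational(1, 680))), 2) = Pow(Add(502, Rational(1, 459680)), 2) = Pow(Rational(230759361, 459680), 2) = Rational(53249882689128321, 211305702400)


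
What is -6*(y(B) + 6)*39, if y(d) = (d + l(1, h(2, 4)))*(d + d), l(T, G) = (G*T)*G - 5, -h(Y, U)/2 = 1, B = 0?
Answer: -1404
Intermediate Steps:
h(Y, U) = -2 (h(Y, U) = -2*1 = -2)
l(T, G) = -5 + T*G² (l(T, G) = T*G² - 5 = -5 + T*G²)
y(d) = 2*d*(-1 + d) (y(d) = (d + (-5 + 1*(-2)²))*(d + d) = (d + (-5 + 1*4))*(2*d) = (d + (-5 + 4))*(2*d) = (d - 1)*(2*d) = (-1 + d)*(2*d) = 2*d*(-1 + d))
-6*(y(B) + 6)*39 = -6*(2*0*(-1 + 0) + 6)*39 = -6*(2*0*(-1) + 6)*39 = -6*(0 + 6)*39 = -6*6*39 = -36*39 = -1404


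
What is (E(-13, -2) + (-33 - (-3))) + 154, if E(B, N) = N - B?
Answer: 135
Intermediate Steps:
(E(-13, -2) + (-33 - (-3))) + 154 = ((-2 - 1*(-13)) + (-33 - (-3))) + 154 = ((-2 + 13) + (-33 - 1*(-3))) + 154 = (11 + (-33 + 3)) + 154 = (11 - 30) + 154 = -19 + 154 = 135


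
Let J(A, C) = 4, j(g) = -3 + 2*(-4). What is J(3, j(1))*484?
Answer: 1936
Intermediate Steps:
j(g) = -11 (j(g) = -3 - 8 = -11)
J(3, j(1))*484 = 4*484 = 1936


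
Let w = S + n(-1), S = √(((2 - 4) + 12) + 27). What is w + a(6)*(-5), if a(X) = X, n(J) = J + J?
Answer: -32 + √37 ≈ -25.917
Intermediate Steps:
n(J) = 2*J
S = √37 (S = √((-2 + 12) + 27) = √(10 + 27) = √37 ≈ 6.0828)
w = -2 + √37 (w = √37 + 2*(-1) = √37 - 2 = -2 + √37 ≈ 4.0828)
w + a(6)*(-5) = (-2 + √37) + 6*(-5) = (-2 + √37) - 30 = -32 + √37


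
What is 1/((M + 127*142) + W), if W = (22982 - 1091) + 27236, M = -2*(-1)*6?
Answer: 1/67173 ≈ 1.4887e-5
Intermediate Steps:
M = 12 (M = 2*6 = 12)
W = 49127 (W = 21891 + 27236 = 49127)
1/((M + 127*142) + W) = 1/((12 + 127*142) + 49127) = 1/((12 + 18034) + 49127) = 1/(18046 + 49127) = 1/67173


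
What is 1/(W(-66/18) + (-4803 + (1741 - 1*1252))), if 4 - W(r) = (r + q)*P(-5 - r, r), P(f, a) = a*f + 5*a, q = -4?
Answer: -27/119153 ≈ -0.00022660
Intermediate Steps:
P(f, a) = 5*a + a*f
W(r) = 4 + r**2*(-4 + r) (W(r) = 4 - (r - 4)*r*(5 + (-5 - r)) = 4 - (-4 + r)*r*(-r) = 4 - (-4 + r)*(-r**2) = 4 - (-1)*r**2*(-4 + r) = 4 + r**2*(-4 + r))
1/(W(-66/18) + (-4803 + (1741 - 1*1252))) = 1/((4 + (-66/18)**3 - 4*(-66/18)**2) + (-4803 + (1741 - 1*1252))) = 1/((4 + (-66*1/18)**3 - 4*(-66*1/18)**2) + (-4803 + (1741 - 1252))) = 1/((4 + (-11/3)**3 - 4*(-11/3)**2) + (-4803 + 489)) = 1/((4 - 1331/27 - 4*121/9) - 4314) = 1/((4 - 1331/27 - 484/9) - 4314) = 1/(-2675/27 - 4314) = 1/(-119153/27) = -27/119153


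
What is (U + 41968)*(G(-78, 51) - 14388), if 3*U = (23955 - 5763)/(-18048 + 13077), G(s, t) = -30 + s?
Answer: -1008036686848/1657 ≈ -6.0835e+8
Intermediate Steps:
U = -6064/4971 (U = ((23955 - 5763)/(-18048 + 13077))/3 = (18192/(-4971))/3 = (18192*(-1/4971))/3 = (⅓)*(-6064/1657) = -6064/4971 ≈ -1.2199)
(U + 41968)*(G(-78, 51) - 14388) = (-6064/4971 + 41968)*((-30 - 78) - 14388) = 208616864*(-108 - 14388)/4971 = (208616864/4971)*(-14496) = -1008036686848/1657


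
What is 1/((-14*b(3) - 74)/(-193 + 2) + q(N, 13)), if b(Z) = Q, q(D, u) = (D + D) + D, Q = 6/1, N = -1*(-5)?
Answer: 191/3023 ≈ 0.063182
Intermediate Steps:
N = 5
Q = 6 (Q = 6*1 = 6)
q(D, u) = 3*D (q(D, u) = 2*D + D = 3*D)
b(Z) = 6
1/((-14*b(3) - 74)/(-193 + 2) + q(N, 13)) = 1/((-14*6 - 74)/(-193 + 2) + 3*5) = 1/((-84 - 74)/(-191) + 15) = 1/(-158*(-1/191) + 15) = 1/(158/191 + 15) = 1/(3023/191) = 191/3023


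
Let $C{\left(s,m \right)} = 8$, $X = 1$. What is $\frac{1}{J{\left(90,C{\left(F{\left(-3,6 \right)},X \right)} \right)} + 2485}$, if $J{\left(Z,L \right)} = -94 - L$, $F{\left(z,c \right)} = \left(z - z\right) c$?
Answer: $\frac{1}{2383} \approx 0.00041964$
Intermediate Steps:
$F{\left(z,c \right)} = 0$ ($F{\left(z,c \right)} = 0 c = 0$)
$\frac{1}{J{\left(90,C{\left(F{\left(-3,6 \right)},X \right)} \right)} + 2485} = \frac{1}{\left(-94 - 8\right) + 2485} = \frac{1}{-102 + 2485} = \frac{1}{2383}$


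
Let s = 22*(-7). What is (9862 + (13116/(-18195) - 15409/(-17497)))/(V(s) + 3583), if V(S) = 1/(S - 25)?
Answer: 187335232485369/68060252977580 ≈ 2.7525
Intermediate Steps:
s = -154
V(S) = 1/(-25 + S)
(9862 + (13116/(-18195) - 15409/(-17497)))/(V(s) + 3583) = (9862 + (13116/(-18195) - 15409/(-17497)))/(1/(-25 - 154) + 3583) = (9862 + (13116*(-1/18195) - 15409*(-1/17497)))/(1/(-179) + 3583) = (9862 + (-4372/6065 + 15409/17497))/(-1/179 + 3583) = (9862 + 16958701/106119305)/(641356/179) = (1046565544611/106119305)*(179/641356) = 187335232485369/68060252977580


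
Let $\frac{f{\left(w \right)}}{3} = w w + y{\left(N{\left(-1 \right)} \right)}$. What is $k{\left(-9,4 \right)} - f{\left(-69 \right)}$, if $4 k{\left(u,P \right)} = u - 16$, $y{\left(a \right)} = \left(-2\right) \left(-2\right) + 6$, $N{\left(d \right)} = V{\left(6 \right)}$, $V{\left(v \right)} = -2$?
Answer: $- \frac{57277}{4} \approx -14319.0$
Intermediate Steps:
$N{\left(d \right)} = -2$
$y{\left(a \right)} = 10$ ($y{\left(a \right)} = 4 + 6 = 10$)
$k{\left(u,P \right)} = -4 + \frac{u}{4}$ ($k{\left(u,P \right)} = \frac{u - 16}{4} = \frac{-16 + u}{4} = -4 + \frac{u}{4}$)
$f{\left(w \right)} = 30 + 3 w^{2}$ ($f{\left(w \right)} = 3 \left(w w + 10\right) = 3 \left(w^{2} + 10\right) = 3 \left(10 + w^{2}\right) = 30 + 3 w^{2}$)
$k{\left(-9,4 \right)} - f{\left(-69 \right)} = \left(-4 + \frac{1}{4} \left(-9\right)\right) - \left(30 + 3 \left(-69\right)^{2}\right) = \left(-4 - \frac{9}{4}\right) - \left(30 + 3 \cdot 4761\right) = - \frac{25}{4} - \left(30 + 14283\right) = - \frac{25}{4} - 14313 = - \frac{57277}{4}$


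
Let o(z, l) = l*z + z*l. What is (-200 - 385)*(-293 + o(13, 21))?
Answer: -148005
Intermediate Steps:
o(z, l) = 2*l*z (o(z, l) = l*z + l*z = 2*l*z)
(-200 - 385)*(-293 + o(13, 21)) = (-200 - 385)*(-293 + 2*21*13) = -585*(-293 + 546) = -585*253 = -148005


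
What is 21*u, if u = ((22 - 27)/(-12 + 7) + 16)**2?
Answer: 6069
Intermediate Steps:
u = 289 (u = (-5/(-5) + 16)**2 = (-5*(-1/5) + 16)**2 = (1 + 16)**2 = 17**2 = 289)
21*u = 21*289 = 6069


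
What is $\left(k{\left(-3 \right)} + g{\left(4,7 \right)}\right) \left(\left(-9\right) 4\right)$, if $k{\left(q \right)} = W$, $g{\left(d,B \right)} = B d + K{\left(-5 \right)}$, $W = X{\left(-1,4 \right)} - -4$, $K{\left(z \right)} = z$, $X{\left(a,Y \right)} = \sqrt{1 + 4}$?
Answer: $-972 - 36 \sqrt{5} \approx -1052.5$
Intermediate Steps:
$X{\left(a,Y \right)} = \sqrt{5}$
$W = 4 + \sqrt{5}$ ($W = \sqrt{5} - -4 = \sqrt{5} + 4 = 4 + \sqrt{5} \approx 6.2361$)
$g{\left(d,B \right)} = -5 + B d$ ($g{\left(d,B \right)} = B d - 5 = -5 + B d$)
$k{\left(q \right)} = 4 + \sqrt{5}$
$\left(k{\left(-3 \right)} + g{\left(4,7 \right)}\right) \left(\left(-9\right) 4\right) = \left(\left(4 + \sqrt{5}\right) + \left(-5 + 7 \cdot 4\right)\right) \left(\left(-9\right) 4\right) = \left(\left(4 + \sqrt{5}\right) + \left(-5 + 28\right)\right) \left(-36\right) = \left(\left(4 + \sqrt{5}\right) + 23\right) \left(-36\right) = \left(27 + \sqrt{5}\right) \left(-36\right) = -972 - 36 \sqrt{5}$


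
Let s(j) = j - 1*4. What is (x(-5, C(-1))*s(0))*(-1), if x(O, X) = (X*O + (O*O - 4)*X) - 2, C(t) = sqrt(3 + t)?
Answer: -8 + 64*sqrt(2) ≈ 82.510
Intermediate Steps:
s(j) = -4 + j (s(j) = j - 4 = -4 + j)
x(O, X) = -2 + O*X + X*(-4 + O**2) (x(O, X) = (O*X + (O**2 - 4)*X) - 2 = (O*X + (-4 + O**2)*X) - 2 = (O*X + X*(-4 + O**2)) - 2 = -2 + O*X + X*(-4 + O**2))
(x(-5, C(-1))*s(0))*(-1) = ((-2 - 4*sqrt(3 - 1) - 5*sqrt(3 - 1) + sqrt(3 - 1)*(-5)**2)*(-4 + 0))*(-1) = ((-2 - 4*sqrt(2) - 5*sqrt(2) + sqrt(2)*25)*(-4))*(-1) = ((-2 - 4*sqrt(2) - 5*sqrt(2) + 25*sqrt(2))*(-4))*(-1) = ((-2 + 16*sqrt(2))*(-4))*(-1) = (8 - 64*sqrt(2))*(-1) = -8 + 64*sqrt(2)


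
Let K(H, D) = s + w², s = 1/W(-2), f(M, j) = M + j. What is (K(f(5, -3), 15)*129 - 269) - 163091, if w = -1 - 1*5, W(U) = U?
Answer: -317561/2 ≈ -1.5878e+5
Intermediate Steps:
w = -6 (w = -1 - 5 = -6)
s = -½ (s = 1/(-2) = -½ ≈ -0.50000)
K(H, D) = 71/2 (K(H, D) = -½ + (-6)² = -½ + 36 = 71/2)
(K(f(5, -3), 15)*129 - 269) - 163091 = ((71/2)*129 - 269) - 163091 = (9159/2 - 269) - 163091 = 8621/2 - 163091 = -317561/2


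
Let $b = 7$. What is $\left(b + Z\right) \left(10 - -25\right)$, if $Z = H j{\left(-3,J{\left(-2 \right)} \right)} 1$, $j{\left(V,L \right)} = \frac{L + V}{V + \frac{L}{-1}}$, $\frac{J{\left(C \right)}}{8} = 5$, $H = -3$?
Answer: $\frac{14420}{43} \approx 335.35$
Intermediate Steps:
$J{\left(C \right)} = 40$ ($J{\left(C \right)} = 8 \cdot 5 = 40$)
$j{\left(V,L \right)} = \frac{L + V}{V - L}$ ($j{\left(V,L \right)} = \frac{L + V}{V + L \left(-1\right)} = \frac{L + V}{V - L}$)
$Z = \frac{111}{43}$ ($Z = - 3 \frac{\left(-1\right) 40 - -3}{40 - -3} \cdot 1 = - 3 \frac{-40 + 3}{40 + 3} \cdot 1 = - 3 \cdot \frac{1}{43} \left(-37\right) 1 = \left(-3\right) \left(- \frac{37}{43}\right) 1 = \frac{111}{43} \cdot 1 = \frac{111}{43} \approx 2.5814$)
$\left(b + Z\right) \left(10 - -25\right) = \left(7 + \frac{111}{43}\right) \left(10 - -25\right) = \frac{412 \left(10 + 25\right)}{43} = \frac{412}{43} \cdot 35 = \frac{14420}{43}$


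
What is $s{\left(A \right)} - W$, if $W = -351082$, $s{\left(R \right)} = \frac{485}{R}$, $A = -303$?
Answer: $\frac{106377361}{303} \approx 3.5108 \cdot 10^{5}$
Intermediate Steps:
$s{\left(A \right)} - W = \frac{485}{-303} - -351082 = 485 \left(- \frac{1}{303}\right) + 351082 = - \frac{485}{303} + 351082 = \frac{106377361}{303}$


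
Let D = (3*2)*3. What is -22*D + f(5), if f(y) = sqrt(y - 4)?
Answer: -395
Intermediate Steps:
f(y) = sqrt(-4 + y)
D = 18 (D = 6*3 = 18)
-22*D + f(5) = -22*18 + sqrt(-4 + 5) = -396 + sqrt(1) = -396 + 1 = -395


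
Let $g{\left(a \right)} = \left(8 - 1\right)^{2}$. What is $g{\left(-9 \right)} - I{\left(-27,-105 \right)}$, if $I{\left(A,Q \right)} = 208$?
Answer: $-159$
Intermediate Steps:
$g{\left(a \right)} = 49$ ($g{\left(a \right)} = 7^{2} = 49$)
$g{\left(-9 \right)} - I{\left(-27,-105 \right)} = 49 - 208 = -159$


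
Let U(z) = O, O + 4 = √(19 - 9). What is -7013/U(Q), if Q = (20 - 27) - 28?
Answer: 14026/3 + 7013*√10/6 ≈ 8371.5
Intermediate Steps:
Q = -35 (Q = -7 - 28 = -35)
O = -4 + √10 (O = -4 + √(19 - 9) = -4 + √10 ≈ -0.83772)
U(z) = -4 + √10
-7013/U(Q) = -7013/(-4 + √10)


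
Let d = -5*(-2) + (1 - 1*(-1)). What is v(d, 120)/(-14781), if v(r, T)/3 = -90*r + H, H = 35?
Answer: 1045/4927 ≈ 0.21210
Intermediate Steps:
d = 12 (d = 10 + (1 + 1) = 10 + 2 = 12)
v(r, T) = 105 - 270*r (v(r, T) = 3*(-90*r + 35) = 3*(35 - 90*r) = 105 - 270*r)
v(d, 120)/(-14781) = (105 - 270*12)/(-14781) = (105 - 3240)*(-1/14781) = -3135*(-1/14781) = 1045/4927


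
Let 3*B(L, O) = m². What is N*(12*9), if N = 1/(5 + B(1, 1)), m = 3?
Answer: 27/2 ≈ 13.500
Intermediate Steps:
B(L, O) = 3 (B(L, O) = (⅓)*3² = (⅓)*9 = 3)
N = ⅛ (N = 1/(5 + 3) = 1/8 = ⅛ ≈ 0.12500)
N*(12*9) = (12*9)/8 = (⅛)*108 = 27/2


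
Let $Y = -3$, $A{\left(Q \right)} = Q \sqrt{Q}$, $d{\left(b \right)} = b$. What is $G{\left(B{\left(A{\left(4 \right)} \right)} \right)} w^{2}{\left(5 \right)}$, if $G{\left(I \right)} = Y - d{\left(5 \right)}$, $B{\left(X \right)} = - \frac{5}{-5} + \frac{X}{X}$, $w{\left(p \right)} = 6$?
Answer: $-288$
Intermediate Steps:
$A{\left(Q \right)} = Q^{\frac{3}{2}}$
$B{\left(X \right)} = 2$ ($B{\left(X \right)} = \left(-5\right) \left(- \frac{1}{5}\right) + 1 = 1 + 1 = 2$)
$G{\left(I \right)} = -8$ ($G{\left(I \right)} = -3 - 5 = -8$)
$G{\left(B{\left(A{\left(4 \right)} \right)} \right)} w^{2}{\left(5 \right)} = - 8 \cdot 6^{2} = \left(-8\right) 36 = -288$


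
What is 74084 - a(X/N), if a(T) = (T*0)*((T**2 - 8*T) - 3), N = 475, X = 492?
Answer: 74084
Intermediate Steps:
a(T) = 0 (a(T) = 0*(-3 + T**2 - 8*T) = 0)
74084 - a(X/N) = 74084 - 1*0 = 74084 + 0 = 74084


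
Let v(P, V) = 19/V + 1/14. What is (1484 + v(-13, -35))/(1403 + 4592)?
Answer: 103847/419650 ≈ 0.24746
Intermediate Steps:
v(P, V) = 1/14 + 19/V (v(P, V) = 19/V + 1*(1/14) = 19/V + 1/14 = 1/14 + 19/V)
(1484 + v(-13, -35))/(1403 + 4592) = (1484 + (1/14)*(266 - 35)/(-35))/(1403 + 4592) = (1484 + (1/14)*(-1/35)*231)/5995 = (1484 - 33/70)*(1/5995) = (103847/70)*(1/5995) = 103847/419650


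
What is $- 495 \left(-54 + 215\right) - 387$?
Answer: $-80082$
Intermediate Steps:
$- 495 \left(-54 + 215\right) - 387 = \left(-495\right) 161 - 387 = -79695 - 387 = -80082$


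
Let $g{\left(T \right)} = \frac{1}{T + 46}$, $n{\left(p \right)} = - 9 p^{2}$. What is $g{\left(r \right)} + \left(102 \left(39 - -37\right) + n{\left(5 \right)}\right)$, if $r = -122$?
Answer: $\frac{572051}{76} \approx 7527.0$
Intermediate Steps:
$g{\left(T \right)} = \frac{1}{46 + T}$
$g{\left(r \right)} + \left(102 \left(39 - -37\right) + n{\left(5 \right)}\right) = \frac{1}{46 - 122} + \left(102 \left(39 - -37\right) - 9 \cdot 5^{2}\right) = \frac{1}{-76} + \left(102 \left(39 + 37\right) - 225\right) = - \frac{1}{76} + \left(102 \cdot 76 - 225\right) = - \frac{1}{76} + \left(7752 - 225\right) = - \frac{1}{76} + 7527 = \frac{572051}{76}$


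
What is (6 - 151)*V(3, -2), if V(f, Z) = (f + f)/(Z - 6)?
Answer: 435/4 ≈ 108.75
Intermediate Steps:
V(f, Z) = 2*f/(-6 + Z) (V(f, Z) = (2*f)/(-6 + Z) = 2*f/(-6 + Z))
(6 - 151)*V(3, -2) = (6 - 151)*(2*3/(-6 - 2)) = -290*3/(-8) = -290*3*(-1)/8 = -145*(-¾) = 435/4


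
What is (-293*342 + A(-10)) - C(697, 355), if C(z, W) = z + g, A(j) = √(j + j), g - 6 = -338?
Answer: -100571 + 2*I*√5 ≈ -1.0057e+5 + 4.4721*I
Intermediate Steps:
g = -332 (g = 6 - 338 = -332)
A(j) = √2*√j (A(j) = √(2*j) = √2*√j)
C(z, W) = -332 + z (C(z, W) = z - 332 = -332 + z)
(-293*342 + A(-10)) - C(697, 355) = (-293*342 + √2*√(-10)) - (-332 + 697) = (-100206 + √2*(I*√10)) - 1*365 = (-100206 + 2*I*√5) - 365 = -100571 + 2*I*√5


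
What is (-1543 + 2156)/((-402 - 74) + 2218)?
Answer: 613/1742 ≈ 0.35189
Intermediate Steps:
(-1543 + 2156)/((-402 - 74) + 2218) = 613/(-476 + 2218) = 613/1742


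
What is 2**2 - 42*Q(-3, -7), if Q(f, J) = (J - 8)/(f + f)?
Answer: -101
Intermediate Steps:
Q(f, J) = (-8 + J)/(2*f) (Q(f, J) = (-8 + J)/((2*f)) = (-8 + J)*(1/(2*f)) = (-8 + J)/(2*f))
2**2 - 42*Q(-3, -7) = 2**2 - 21*(-8 - 7)/(-3) = 4 - 21*(-1)*(-15)/3 = 4 - 42*5/2 = 4 - 105 = -101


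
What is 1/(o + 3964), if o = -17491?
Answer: -1/13527 ≈ -7.3926e-5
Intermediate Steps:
1/(o + 3964) = 1/(-17491 + 3964) = 1/(-13527) = -1/13527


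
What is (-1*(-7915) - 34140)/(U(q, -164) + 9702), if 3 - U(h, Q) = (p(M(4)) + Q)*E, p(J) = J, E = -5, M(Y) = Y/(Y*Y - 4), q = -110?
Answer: -15735/5332 ≈ -2.9510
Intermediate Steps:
M(Y) = Y/(-4 + Y²) (M(Y) = Y/(Y² - 4) = Y/(-4 + Y²))
U(h, Q) = 14/3 + 5*Q (U(h, Q) = 3 - (4/(-4 + 4²) + Q)*(-5) = 3 - (4/(-4 + 16) + Q)*(-5) = 3 - (4/12 + Q)*(-5) = 3 - (4*(1/12) + Q)*(-5) = 3 - (⅓ + Q)*(-5) = 3 - (-5/3 - 5*Q) = 3 + (5/3 + 5*Q) = 14/3 + 5*Q)
(-1*(-7915) - 34140)/(U(q, -164) + 9702) = (-1*(-7915) - 34140)/((14/3 + 5*(-164)) + 9702) = (7915 - 34140)/((14/3 - 820) + 9702) = -26225/(-2446/3 + 9702) = -26225/26660/3 = -26225*3/26660 = -15735/5332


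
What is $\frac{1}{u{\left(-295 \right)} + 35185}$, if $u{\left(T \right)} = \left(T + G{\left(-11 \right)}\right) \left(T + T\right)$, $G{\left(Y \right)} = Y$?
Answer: $\frac{1}{215725} \approx 4.6355 \cdot 10^{-6}$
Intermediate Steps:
$u{\left(T \right)} = 2 T \left(-11 + T\right)$ ($u{\left(T \right)} = \left(T - 11\right) \left(T + T\right) = \left(-11 + T\right) 2 T = 2 T \left(-11 + T\right)$)
$\frac{1}{u{\left(-295 \right)} + 35185} = \frac{1}{2 \left(-295\right) \left(-11 - 295\right) + 35185} = \frac{1}{2 \left(-295\right) \left(-306\right) + 35185} = \frac{1}{180540 + 35185} = \frac{1}{215725}$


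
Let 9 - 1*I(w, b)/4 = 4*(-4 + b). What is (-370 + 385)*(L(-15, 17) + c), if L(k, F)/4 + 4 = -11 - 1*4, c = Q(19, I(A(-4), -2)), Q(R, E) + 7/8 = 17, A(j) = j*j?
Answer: -7185/8 ≈ -898.13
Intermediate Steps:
A(j) = j²
I(w, b) = 100 - 16*b (I(w, b) = 36 - 16*(-4 + b) = 36 - 4*(-16 + 4*b) = 36 + (64 - 16*b) = 100 - 16*b)
Q(R, E) = 129/8 (Q(R, E) = -7/8 + 17 = 129/8)
c = 129/8 ≈ 16.125
L(k, F) = -76 (L(k, F) = -16 + 4*(-11 - 1*4) = -16 + 4*(-11 - 4) = -16 + 4*(-15) = -16 - 60 = -76)
(-370 + 385)*(L(-15, 17) + c) = (-370 + 385)*(-76 + 129/8) = 15*(-479/8) = -7185/8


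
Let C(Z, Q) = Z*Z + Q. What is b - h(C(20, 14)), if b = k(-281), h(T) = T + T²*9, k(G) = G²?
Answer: -1464017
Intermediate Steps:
C(Z, Q) = Q + Z² (C(Z, Q) = Z² + Q = Q + Z²)
h(T) = T + 9*T²
b = 78961 (b = (-281)² = 78961)
b - h(C(20, 14)) = 78961 - (14 + 20²)*(1 + 9*(14 + 20²)) = 78961 - (14 + 400)*(1 + 9*(14 + 400)) = 78961 - 414*(1 + 9*414) = 78961 - 414*(1 + 3726) = 78961 - 414*3727 = 78961 - 1*1542978 = 78961 - 1542978 = -1464017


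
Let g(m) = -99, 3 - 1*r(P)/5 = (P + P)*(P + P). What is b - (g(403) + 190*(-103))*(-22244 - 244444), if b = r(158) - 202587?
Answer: -5246188124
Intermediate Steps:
r(P) = 15 - 20*P² (r(P) = 15 - 5*(P + P)*(P + P) = 15 - 5*2*P*2*P = 15 - 20*P²)
b = -701852 (b = (15 - 20*158²) - 202587 = (15 - 20*24964) - 202587 = (15 - 499280) - 202587 = -499265 - 202587 = -701852)
b - (g(403) + 190*(-103))*(-22244 - 244444) = -701852 - (-99 + 190*(-103))*(-22244 - 244444) = -701852 - (-99 - 19570)*(-266688) = -701852 - (-19669)*(-266688) = -701852 - 1*5245486272 = -701852 - 5245486272 = -5246188124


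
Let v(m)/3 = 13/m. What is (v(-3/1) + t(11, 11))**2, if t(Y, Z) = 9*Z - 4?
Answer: 6724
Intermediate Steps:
v(m) = 39/m (v(m) = 3*(13/m) = 39/m)
t(Y, Z) = -4 + 9*Z
(v(-3/1) + t(11, 11))**2 = (39/((-3/1)) + (-4 + 9*11))**2 = (39/((-3*1)) + (-4 + 99))**2 = (39/(-3) + 95)**2 = (39*(-1/3) + 95)**2 = (-13 + 95)**2 = 82**2 = 6724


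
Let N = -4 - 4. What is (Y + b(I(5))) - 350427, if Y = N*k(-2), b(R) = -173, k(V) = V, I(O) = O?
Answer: -350584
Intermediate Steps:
N = -8
Y = 16 (Y = -8*(-2) = 16)
(Y + b(I(5))) - 350427 = (16 - 173) - 350427 = -157 - 350427 = -350584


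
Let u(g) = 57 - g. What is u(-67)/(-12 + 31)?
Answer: 124/19 ≈ 6.5263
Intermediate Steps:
u(-67)/(-12 + 31) = (57 - 1*(-67))/(-12 + 31) = (57 + 67)/19 = 124*(1/19) = 124/19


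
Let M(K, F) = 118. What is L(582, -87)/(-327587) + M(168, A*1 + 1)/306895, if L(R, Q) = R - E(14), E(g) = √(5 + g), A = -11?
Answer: -139957624/100534812365 + √19/327587 ≈ -0.0013788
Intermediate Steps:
L(R, Q) = R - √19 (L(R, Q) = R - √(5 + 14) = R - √19)
L(582, -87)/(-327587) + M(168, A*1 + 1)/306895 = (582 - √19)/(-327587) + 118/306895 = (582 - √19)*(-1/327587) + 118*(1/306895) = (-582/327587 + √19/327587) + 118/306895 = -139957624/100534812365 + √19/327587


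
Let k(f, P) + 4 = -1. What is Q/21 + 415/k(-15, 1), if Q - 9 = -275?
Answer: -287/3 ≈ -95.667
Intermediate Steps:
Q = -266 (Q = 9 - 275 = -266)
k(f, P) = -5 (k(f, P) = -4 - 1 = -5)
Q/21 + 415/k(-15, 1) = -266/21 + 415/(-5) = -266*1/21 + 415*(-⅕) = -38/3 - 83 = -287/3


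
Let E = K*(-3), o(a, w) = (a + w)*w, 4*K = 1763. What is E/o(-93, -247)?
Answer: -5289/335920 ≈ -0.015745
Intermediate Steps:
K = 1763/4 (K = (1/4)*1763 = 1763/4 ≈ 440.75)
o(a, w) = w*(a + w)
E = -5289/4 (E = (1763/4)*(-3) = -5289/4 ≈ -1322.3)
E/o(-93, -247) = -5289*(-1/(247*(-93 - 247)))/4 = -5289/(4*((-247*(-340)))) = -5289/4/83980 = -5289/4*1/83980 = -5289/335920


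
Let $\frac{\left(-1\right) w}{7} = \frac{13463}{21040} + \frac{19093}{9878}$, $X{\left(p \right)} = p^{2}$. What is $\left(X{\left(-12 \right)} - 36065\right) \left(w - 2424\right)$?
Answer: $\frac{9115499974029539}{103916560} \approx 8.7719 \cdot 10^{7}$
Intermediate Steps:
$w = - \frac{1871464819}{103916560}$ ($w = - 7 \left(\frac{13463}{21040} + \frac{19093}{9878}\right) = \left(-7\right) \frac{267352117}{103916560} = - \frac{1871464819}{103916560} \approx -18.009$)
$\left(X{\left(-12 \right)} - 36065\right) \left(w - 2424\right) = \left(\left(-12\right)^{2} - 36065\right) \left(- \frac{1871464819}{103916560} - 2424\right) = \left(144 - 36065\right) \left(- \frac{1871464819}{103916560} - 2424\right) = \left(-35921\right) \left(- \frac{253765206259}{103916560}\right) = \frac{9115499974029539}{103916560}$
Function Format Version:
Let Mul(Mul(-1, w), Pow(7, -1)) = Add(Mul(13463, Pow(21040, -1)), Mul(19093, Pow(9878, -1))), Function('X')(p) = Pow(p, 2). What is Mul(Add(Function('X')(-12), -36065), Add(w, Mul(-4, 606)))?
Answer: Rational(9115499974029539, 103916560) ≈ 8.7719e+7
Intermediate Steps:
w = Rational(-1871464819, 103916560) (w = Mul(-7, Add(Mul(13463, Pow(21040, -1)), Mul(19093, Pow(9878, -1)))) = Mul(-7, Add(Mul(13463, Rational(1, 21040)), Mul(19093, Rational(1, 9878)))) = Mul(-7, Add(Rational(13463, 21040), Rational(19093, 9878))) = Mul(-7, Rational(267352117, 103916560)) = Rational(-1871464819, 103916560) ≈ -18.009)
Mul(Add(Function('X')(-12), -36065), Add(w, Mul(-4, 606))) = Mul(Add(Pow(-12, 2), -36065), Add(Rational(-1871464819, 103916560), Mul(-4, 606))) = Mul(Add(144, -36065), Add(Rational(-1871464819, 103916560), -2424)) = Mul(-35921, Rational(-253765206259, 103916560)) = Rational(9115499974029539, 103916560)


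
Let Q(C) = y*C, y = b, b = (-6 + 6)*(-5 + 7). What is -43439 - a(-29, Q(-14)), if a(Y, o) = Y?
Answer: -43410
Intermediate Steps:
b = 0 (b = 0*2 = 0)
y = 0
Q(C) = 0 (Q(C) = 0*C = 0)
-43439 - a(-29, Q(-14)) = -43439 - 1*(-29) = -43439 + 29 = -43410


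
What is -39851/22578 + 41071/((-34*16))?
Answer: -474489991/6141216 ≈ -77.263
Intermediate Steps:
-39851/22578 + 41071/((-34*16)) = -39851*1/22578 + 41071/(-544) = -39851/22578 + 41071*(-1/544) = -39851/22578 - 41071/544 = -474489991/6141216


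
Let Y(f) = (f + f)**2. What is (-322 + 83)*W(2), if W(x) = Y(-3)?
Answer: -8604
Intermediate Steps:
Y(f) = 4*f**2 (Y(f) = (2*f)**2 = 4*f**2)
W(x) = 36 (W(x) = 4*(-3)**2 = 4*9 = 36)
(-322 + 83)*W(2) = (-322 + 83)*36 = -239*36 = -8604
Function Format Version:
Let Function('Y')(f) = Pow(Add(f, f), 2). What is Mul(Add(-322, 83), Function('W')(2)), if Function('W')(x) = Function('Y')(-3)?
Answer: -8604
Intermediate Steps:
Function('Y')(f) = Mul(4, Pow(f, 2)) (Function('Y')(f) = Pow(Mul(2, f), 2) = Mul(4, Pow(f, 2)))
Function('W')(x) = 36 (Function('W')(x) = Mul(4, Pow(-3, 2)) = Mul(4, 9) = 36)
Mul(Add(-322, 83), Function('W')(2)) = Mul(Add(-322, 83), 36) = Mul(-239, 36) = -8604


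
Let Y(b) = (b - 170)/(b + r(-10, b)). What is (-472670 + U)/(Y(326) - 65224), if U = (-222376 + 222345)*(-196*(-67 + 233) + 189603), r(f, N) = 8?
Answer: 892071749/10892330 ≈ 81.899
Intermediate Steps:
Y(b) = (-170 + b)/(8 + b) (Y(b) = (b - 170)/(b + 8) = (-170 + b)/(8 + b))
U = -4869077 (U = -31*(-196*166 + 189603) = -31*(-32536 + 189603) = -31*157067 = -4869077)
(-472670 + U)/(Y(326) - 65224) = (-472670 - 4869077)/((-170 + 326)/(8 + 326) - 65224) = -5341747/(156/334 - 65224) = -5341747/((1/334)*156 - 65224) = -5341747/(78/167 - 65224) = -5341747/(-10892330/167) = -5341747*(-167/10892330) = 892071749/10892330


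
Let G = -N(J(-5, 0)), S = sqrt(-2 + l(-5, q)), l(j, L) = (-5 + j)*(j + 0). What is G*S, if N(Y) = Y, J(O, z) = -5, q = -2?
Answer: 20*sqrt(3) ≈ 34.641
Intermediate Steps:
l(j, L) = j*(-5 + j) (l(j, L) = (-5 + j)*j = j*(-5 + j))
S = 4*sqrt(3) (S = sqrt(-2 - 5*(-5 - 5)) = sqrt(-2 - 5*(-10)) = sqrt(-2 + 50) = sqrt(48) = 4*sqrt(3) ≈ 6.9282)
G = 5 (G = -1*(-5) = 5)
G*S = 5*(4*sqrt(3)) = 20*sqrt(3)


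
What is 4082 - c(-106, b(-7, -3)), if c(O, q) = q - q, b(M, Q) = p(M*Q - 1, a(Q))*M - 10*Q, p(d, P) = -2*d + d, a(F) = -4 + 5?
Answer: 4082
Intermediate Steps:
a(F) = 1
p(d, P) = -d
b(M, Q) = -10*Q + M*(1 - M*Q) (b(M, Q) = (-(M*Q - 1))*M - 10*Q = (-(-1 + M*Q))*M - 10*Q = (1 - M*Q)*M - 10*Q = M*(1 - M*Q) - 10*Q = -10*Q + M*(1 - M*Q))
c(O, q) = 0
4082 - c(-106, b(-7, -3)) = 4082 - 1*0 = 4082 + 0 = 4082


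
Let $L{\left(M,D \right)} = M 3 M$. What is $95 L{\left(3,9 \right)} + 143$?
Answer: $2708$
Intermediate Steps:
$L{\left(M,D \right)} = 3 M^{2}$ ($L{\left(M,D \right)} = 3 M M = 3 M^{2}$)
$95 L{\left(3,9 \right)} + 143 = 95 \cdot 3 \cdot 3^{2} + 143 = 95 \cdot 3 \cdot 9 + 143 = 95 \cdot 27 + 143 = 2565 + 143 = 2708$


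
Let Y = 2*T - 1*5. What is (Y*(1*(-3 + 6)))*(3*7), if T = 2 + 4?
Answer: 441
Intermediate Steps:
T = 6
Y = 7 (Y = 2*6 - 1*5 = 12 - 5 = 7)
(Y*(1*(-3 + 6)))*(3*7) = (7*(1*(-3 + 6)))*(3*7) = (7*(1*3))*21 = (7*3)*21 = 21*21 = 441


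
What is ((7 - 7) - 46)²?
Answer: 2116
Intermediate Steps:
((7 - 7) - 46)² = (0 - 46)² = (-46)² = 2116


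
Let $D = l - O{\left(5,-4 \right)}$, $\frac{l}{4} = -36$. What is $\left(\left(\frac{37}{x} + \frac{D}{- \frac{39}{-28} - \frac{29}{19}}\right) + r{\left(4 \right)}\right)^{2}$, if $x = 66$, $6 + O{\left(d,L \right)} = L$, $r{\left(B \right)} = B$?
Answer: $\frac{22338658451641}{21958596} \approx 1.0173 \cdot 10^{6}$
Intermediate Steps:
$O{\left(d,L \right)} = -6 + L$
$l = -144$ ($l = 4 \left(-36\right) = -144$)
$D = -134$ ($D = -144 - \left(-6 - 4\right) = -144 - -10 = -144 + 10 = -134$)
$\left(\left(\frac{37}{x} + \frac{D}{- \frac{39}{-28} - \frac{29}{19}}\right) + r{\left(4 \right)}\right)^{2} = \left(\left(\frac{37}{66} - \frac{134}{- \frac{39}{-28} - \frac{29}{19}}\right) + 4\right)^{2} = \left(\left(37 \cdot \frac{1}{66} - \frac{134}{\left(-39\right) \left(- \frac{1}{28}\right) - \frac{29}{19}}\right) + 4\right)^{2} = \left(\left(\frac{37}{66} - \frac{134}{\frac{39}{28} - \frac{29}{19}}\right) + 4\right)^{2} = \left(\left(\frac{37}{66} - \frac{134}{- \frac{71}{532}}\right) + 4\right)^{2} = \left(\left(\frac{37}{66} - - \frac{71288}{71}\right) + 4\right)^{2} = \left(\left(\frac{37}{66} + \frac{71288}{71}\right) + 4\right)^{2} = \left(\frac{4707635}{4686} + 4\right)^{2} = \left(\frac{4726379}{4686}\right)^{2} = \frac{22338658451641}{21958596}$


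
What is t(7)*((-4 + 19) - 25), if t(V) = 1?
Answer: -10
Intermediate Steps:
t(7)*((-4 + 19) - 25) = 1*((-4 + 19) - 25) = 1*(15 - 25) = 1*(-10) = -10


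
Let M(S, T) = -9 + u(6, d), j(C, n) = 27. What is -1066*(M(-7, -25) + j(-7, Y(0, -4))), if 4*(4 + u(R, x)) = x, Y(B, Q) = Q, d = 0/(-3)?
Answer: -14924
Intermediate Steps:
d = 0 (d = 0*(-1/3) = 0)
u(R, x) = -4 + x/4
M(S, T) = -13 (M(S, T) = -9 + (-4 + (1/4)*0) = -9 + (-4 + 0) = -9 - 4 = -13)
-1066*(M(-7, -25) + j(-7, Y(0, -4))) = -1066*(-13 + 27) = -1066*14 = -14924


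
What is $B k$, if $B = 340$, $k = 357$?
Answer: $121380$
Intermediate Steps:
$B k = 340 \cdot 357 = 121380$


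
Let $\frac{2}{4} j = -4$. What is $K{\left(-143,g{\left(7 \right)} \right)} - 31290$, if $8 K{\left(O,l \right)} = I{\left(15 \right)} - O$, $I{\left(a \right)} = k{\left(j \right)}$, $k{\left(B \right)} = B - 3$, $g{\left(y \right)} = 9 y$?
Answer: $- \frac{62547}{2} \approx -31274.0$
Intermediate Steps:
$j = -8$ ($j = 2 \left(-4\right) = -8$)
$k{\left(B \right)} = -3 + B$ ($k{\left(B \right)} = B - 3 = -3 + B$)
$I{\left(a \right)} = -11$ ($I{\left(a \right)} = -3 - 8 = -11$)
$K{\left(O,l \right)} = - \frac{11}{8} - \frac{O}{8}$ ($K{\left(O,l \right)} = \frac{-11 - O}{8} = - \frac{11}{8} - \frac{O}{8}$)
$K{\left(-143,g{\left(7 \right)} \right)} - 31290 = \left(- \frac{11}{8} - - \frac{143}{8}\right) - 31290 = \left(- \frac{11}{8} + \frac{143}{8}\right) - 31290 = \frac{33}{2} - 31290 = - \frac{62547}{2}$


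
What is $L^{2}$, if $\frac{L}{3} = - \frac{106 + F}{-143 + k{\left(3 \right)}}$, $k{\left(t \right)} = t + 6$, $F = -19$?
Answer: $\frac{68121}{17956} \approx 3.7938$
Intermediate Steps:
$k{\left(t \right)} = 6 + t$
$L = \frac{261}{134}$ ($L = 3 \left(- \frac{106 - 19}{-143 + \left(6 + 3\right)}\right) = 3 \left(- \frac{87}{-143 + 9}\right) = 3 \left(- \frac{87}{-134}\right) = 3 \left(- \frac{87 \left(-1\right)}{134}\right) = 3 \left(\left(-1\right) \left(- \frac{87}{134}\right)\right) = 3 \cdot \frac{87}{134} = \frac{261}{134} \approx 1.9478$)
$L^{2} = \left(\frac{261}{134}\right)^{2} = \frac{68121}{17956}$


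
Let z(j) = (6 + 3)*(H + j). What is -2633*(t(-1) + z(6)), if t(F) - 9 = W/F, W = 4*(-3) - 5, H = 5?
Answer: -329125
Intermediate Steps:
z(j) = 45 + 9*j (z(j) = (6 + 3)*(5 + j) = 9*(5 + j) = 45 + 9*j)
W = -17 (W = -12 - 5 = -17)
t(F) = 9 - 17/F
-2633*(t(-1) + z(6)) = -2633*((9 - 17/(-1)) + (45 + 9*6)) = -2633*((9 - 17*(-1)) + (45 + 54)) = -2633*((9 + 17) + 99) = -2633*(26 + 99) = -2633*125 = -329125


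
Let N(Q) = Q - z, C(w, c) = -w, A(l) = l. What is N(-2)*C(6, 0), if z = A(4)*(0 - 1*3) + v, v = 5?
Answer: -30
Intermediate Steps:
z = -7 (z = 4*(0 - 1*3) + 5 = 4*(0 - 3) + 5 = 4*(-3) + 5 = -12 + 5 = -7)
N(Q) = 7 + Q (N(Q) = Q - 1*(-7) = Q + 7 = 7 + Q)
N(-2)*C(6, 0) = (7 - 2)*(-1*6) = 5*(-6) = -30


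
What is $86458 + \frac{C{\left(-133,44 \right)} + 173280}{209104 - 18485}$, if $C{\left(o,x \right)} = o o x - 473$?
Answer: $\frac{16481488625}{190619} \approx 86463.0$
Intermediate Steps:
$C{\left(o,x \right)} = -473 + x o^{2}$ ($C{\left(o,x \right)} = o^{2} x - 473 = x o^{2} - 473 = -473 + x o^{2}$)
$86458 + \frac{C{\left(-133,44 \right)} + 173280}{209104 - 18485} = 86458 + \frac{\left(-473 + 44 \left(-133\right)^{2}\right) + 173280}{209104 - 18485} = 86458 + \frac{\left(-473 + 44 \cdot 17689\right) + 173280}{190619} = 86458 + \left(\left(-473 + 778316\right) + 173280\right) \frac{1}{190619} = 86458 + \left(777843 + 173280\right) \frac{1}{190619} = 86458 + 951123 \cdot \frac{1}{190619} = 86458 + \frac{951123}{190619} = \frac{16481488625}{190619}$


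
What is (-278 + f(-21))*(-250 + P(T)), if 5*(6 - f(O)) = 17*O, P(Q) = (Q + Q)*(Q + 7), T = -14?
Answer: 54162/5 ≈ 10832.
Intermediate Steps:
P(Q) = 2*Q*(7 + Q) (P(Q) = (2*Q)*(7 + Q) = 2*Q*(7 + Q))
f(O) = 6 - 17*O/5
(-278 + f(-21))*(-250 + P(T)) = (-278 + (6 - 17/5*(-21)))*(-250 + 2*(-14)*(7 - 14)) = (-278 + (6 + 357/5))*(-250 + 2*(-14)*(-7)) = (-278 + 387/5)*(-250 + 196) = -1003/5*(-54) = 54162/5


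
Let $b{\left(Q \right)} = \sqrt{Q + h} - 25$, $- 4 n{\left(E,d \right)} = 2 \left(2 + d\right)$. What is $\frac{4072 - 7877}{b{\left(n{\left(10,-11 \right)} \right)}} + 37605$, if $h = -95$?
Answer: $\frac{54003005}{1431} + \frac{3805 i \sqrt{362}}{1431} \approx 37738.0 + 50.591 i$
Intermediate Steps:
$n{\left(E,d \right)} = -1 - \frac{d}{2}$ ($n{\left(E,d \right)} = - \frac{2 \left(2 + d\right)}{4} = - \frac{4 + 2 d}{4} = -1 - \frac{d}{2}$)
$b{\left(Q \right)} = -25 + \sqrt{-95 + Q}$ ($b{\left(Q \right)} = \sqrt{Q - 95} - 25 = \sqrt{-95 + Q} - 25 = -25 + \sqrt{-95 + Q}$)
$\frac{4072 - 7877}{b{\left(n{\left(10,-11 \right)} \right)}} + 37605 = \frac{4072 - 7877}{-25 + \sqrt{-95 - - \frac{9}{2}}} + 37605 = - \frac{3805}{-25 + \sqrt{-95 + \left(-1 + \frac{11}{2}\right)}} + 37605 = - \frac{3805}{-25 + \sqrt{-95 + \frac{9}{2}}} + 37605 = - \frac{3805}{-25 + \sqrt{- \frac{181}{2}}} + 37605 = - \frac{3805}{-25 + \frac{i \sqrt{362}}{2}} + 37605 = 37605 - \frac{3805}{-25 + \frac{i \sqrt{362}}{2}}$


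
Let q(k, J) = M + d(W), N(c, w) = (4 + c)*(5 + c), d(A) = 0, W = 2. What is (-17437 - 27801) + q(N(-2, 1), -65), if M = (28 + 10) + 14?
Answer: -45186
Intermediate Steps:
M = 52 (M = 38 + 14 = 52)
q(k, J) = 52 (q(k, J) = 52 + 0 = 52)
(-17437 - 27801) + q(N(-2, 1), -65) = (-17437 - 27801) + 52 = -45238 + 52 = -45186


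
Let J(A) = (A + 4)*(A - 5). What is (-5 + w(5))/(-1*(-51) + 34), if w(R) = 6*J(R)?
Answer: -1/17 ≈ -0.058824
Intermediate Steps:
J(A) = (-5 + A)*(4 + A) (J(A) = (4 + A)*(-5 + A) = (-5 + A)*(4 + A))
w(R) = -120 - 6*R + 6*R² (w(R) = 6*(-20 + R² - R) = -120 - 6*R + 6*R²)
(-5 + w(5))/(-1*(-51) + 34) = (-5 + (-120 - 6*5 + 6*5²))/(-1*(-51) + 34) = (-5 + (-120 - 30 + 6*25))/(51 + 34) = (-5 + (-120 - 30 + 150))/85 = (-5 + 0)*(1/85) = -5*1/85 = -1/17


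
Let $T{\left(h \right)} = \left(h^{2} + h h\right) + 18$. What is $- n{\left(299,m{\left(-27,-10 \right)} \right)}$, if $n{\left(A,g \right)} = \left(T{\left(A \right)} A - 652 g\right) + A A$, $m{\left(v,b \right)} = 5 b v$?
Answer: $-52676381$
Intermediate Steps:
$T{\left(h \right)} = 18 + 2 h^{2}$ ($T{\left(h \right)} = \left(h^{2} + h^{2}\right) + 18 = 2 h^{2} + 18 = 18 + 2 h^{2}$)
$m{\left(v,b \right)} = 5 b v$
$n{\left(A,g \right)} = A^{2} - 652 g + A \left(18 + 2 A^{2}\right)$ ($n{\left(A,g \right)} = \left(\left(18 + 2 A^{2}\right) A - 652 g\right) + A A = \left(A \left(18 + 2 A^{2}\right) - 652 g\right) + A^{2} = \left(- 652 g + A \left(18 + 2 A^{2}\right)\right) + A^{2} = A^{2} - 652 g + A \left(18 + 2 A^{2}\right)$)
$- n{\left(299,m{\left(-27,-10 \right)} \right)} = - (299^{2} - 652 \cdot 5 \left(-10\right) \left(-27\right) + 2 \cdot 299 \left(9 + 299^{2}\right)) = - (89401 - 880200 + 2 \cdot 299 \left(9 + 89401\right)) = - (89401 - 880200 + 2 \cdot 299 \cdot 89410) = - (89401 - 880200 + 53467180) = \left(-1\right) 52676381 = -52676381$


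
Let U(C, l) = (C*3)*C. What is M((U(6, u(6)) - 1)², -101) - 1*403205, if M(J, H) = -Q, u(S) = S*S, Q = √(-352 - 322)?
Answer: -403205 - I*√674 ≈ -4.0321e+5 - 25.962*I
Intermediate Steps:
Q = I*√674 (Q = √(-674) = I*√674 ≈ 25.962*I)
u(S) = S²
U(C, l) = 3*C² (U(C, l) = (3*C)*C = 3*C²)
M(J, H) = -I*√674
M((U(6, u(6)) - 1)², -101) - 1*403205 = -I*√674 - 1*403205 = -I*√674 - 403205 = -403205 - I*√674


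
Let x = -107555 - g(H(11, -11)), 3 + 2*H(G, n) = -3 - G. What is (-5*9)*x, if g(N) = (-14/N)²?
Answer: 1398788055/289 ≈ 4.8401e+6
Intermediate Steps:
H(G, n) = -3 - G/2 (H(G, n) = -3/2 + (-3 - G)/2 = -3/2 + (-3/2 - G/2) = -3 - G/2)
g(N) = 196/N²
x = -31084179/289 (x = -107555 - 196/(-3 - ½*11)² = -107555 - 196/(-3 - 11/2)² = -107555 - 196/(-17/2)² = -107555 - 196*4/289 = -107555 - 1*784/289 = -107555 - 784/289 = -31084179/289 ≈ -1.0756e+5)
(-5*9)*x = -5*9*(-31084179/289) = -45*(-31084179/289) = 1398788055/289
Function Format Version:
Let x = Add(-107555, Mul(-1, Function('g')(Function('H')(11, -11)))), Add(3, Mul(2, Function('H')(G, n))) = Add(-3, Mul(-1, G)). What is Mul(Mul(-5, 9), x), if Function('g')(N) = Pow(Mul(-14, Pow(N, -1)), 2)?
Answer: Rational(1398788055, 289) ≈ 4.8401e+6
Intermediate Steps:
Function('H')(G, n) = Add(-3, Mul(Rational(-1, 2), G)) (Function('H')(G, n) = Add(Rational(-3, 2), Mul(Rational(1, 2), Add(-3, Mul(-1, G)))) = Add(Rational(-3, 2), Add(Rational(-3, 2), Mul(Rational(-1, 2), G))) = Add(-3, Mul(Rational(-1, 2), G)))
Function('g')(N) = Mul(196, Pow(N, -2))
x = Rational(-31084179, 289) (x = Add(-107555, Mul(-1, Mul(196, Pow(Add(-3, Mul(Rational(-1, 2), 11)), -2)))) = Add(-107555, Mul(-1, Mul(196, Pow(Add(-3, Rational(-11, 2)), -2)))) = Add(-107555, Mul(-1, Mul(196, Pow(Rational(-17, 2), -2)))) = Add(-107555, Mul(-1, Mul(196, Rational(4, 289)))) = Add(-107555, Mul(-1, Rational(784, 289))) = Add(-107555, Rational(-784, 289)) = Rational(-31084179, 289) ≈ -1.0756e+5)
Mul(Mul(-5, 9), x) = Mul(Mul(-5, 9), Rational(-31084179, 289)) = Mul(-45, Rational(-31084179, 289)) = Rational(1398788055, 289)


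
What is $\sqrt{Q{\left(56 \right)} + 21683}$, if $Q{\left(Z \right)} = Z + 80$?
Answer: $\sqrt{21819} \approx 147.71$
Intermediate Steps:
$Q{\left(Z \right)} = 80 + Z$
$\sqrt{Q{\left(56 \right)} + 21683} = \sqrt{\left(80 + 56\right) + 21683} = \sqrt{136 + 21683} = \sqrt{21819}$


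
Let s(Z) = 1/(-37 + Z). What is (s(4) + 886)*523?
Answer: 15290951/33 ≈ 4.6336e+5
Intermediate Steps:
(s(4) + 886)*523 = (1/(-37 + 4) + 886)*523 = (1/(-33) + 886)*523 = (-1/33 + 886)*523 = (29237/33)*523 = 15290951/33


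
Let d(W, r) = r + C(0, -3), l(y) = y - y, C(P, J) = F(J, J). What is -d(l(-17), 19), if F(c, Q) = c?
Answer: -16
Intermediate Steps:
C(P, J) = J
l(y) = 0
d(W, r) = -3 + r (d(W, r) = r - 3 = -3 + r)
-d(l(-17), 19) = -(-3 + 19) = -1*16 = -16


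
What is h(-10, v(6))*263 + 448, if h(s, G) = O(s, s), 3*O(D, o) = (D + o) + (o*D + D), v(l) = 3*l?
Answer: 19754/3 ≈ 6584.7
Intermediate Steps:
O(D, o) = o/3 + 2*D/3 + D*o/3 (O(D, o) = ((D + o) + (o*D + D))/3 = ((D + o) + (D*o + D))/3 = ((D + o) + (D + D*o))/3 = (o + 2*D + D*o)/3 = o/3 + 2*D/3 + D*o/3)
h(s, G) = s + s²/3 (h(s, G) = s/3 + 2*s/3 + s*s/3 = s/3 + 2*s/3 + s²/3 = s + s²/3)
h(-10, v(6))*263 + 448 = ((⅓)*(-10)*(3 - 10))*263 + 448 = ((⅓)*(-10)*(-7))*263 + 448 = (70/3)*263 + 448 = 18410/3 + 448 = 19754/3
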